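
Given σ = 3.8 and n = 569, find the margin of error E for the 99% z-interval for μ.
Margin of error = 0.41

Margin of error = z* · σ/√n
= 2.576 · 3.8/√569
= 2.576 · 3.8/23.8537
= 0.41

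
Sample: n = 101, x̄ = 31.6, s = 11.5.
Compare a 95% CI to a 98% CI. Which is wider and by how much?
98% CI is wider by 0.87

df = 100
95% CI: t* = 1.984, (29.33, 33.87), width = 2 · t* · s/√n = 4.54
98% CI: t* = 2.364, (28.89, 34.31), width = 2 · t* · s/√n = 5.41

The 98% CI is wider by 5.41 - 4.54 = 0.87.
Higher confidence requires a wider interval.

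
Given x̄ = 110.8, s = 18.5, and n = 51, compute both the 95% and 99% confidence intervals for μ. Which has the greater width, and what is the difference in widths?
99% CI is wider by 3.46

df = 50
95% CI: t* = 2.009, (105.60, 116.00), width = 2 · t* · s/√n = 10.41
99% CI: t* = 2.678, (103.86, 117.74), width = 2 · t* · s/√n = 13.87

The 99% CI is wider by 13.87 - 10.41 = 3.46.
Higher confidence requires a wider interval.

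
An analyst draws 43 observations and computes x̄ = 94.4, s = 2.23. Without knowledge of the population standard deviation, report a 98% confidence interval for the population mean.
(93.58, 95.22)

t-interval (σ unknown):
df = n - 1 = 42
t* = 2.418 for 98% confidence

Margin of error = t* · s/√n = 2.418 · 2.23/√43 = 0.82

CI: (93.58, 95.22)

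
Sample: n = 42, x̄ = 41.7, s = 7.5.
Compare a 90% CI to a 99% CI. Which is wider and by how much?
99% CI is wider by 2.35

df = 41
90% CI: t* = 1.683, (39.75, 43.65), width = 2 · t* · s/√n = 3.90
99% CI: t* = 2.701, (38.57, 44.83), width = 2 · t* · s/√n = 6.25

The 99% CI is wider by 6.25 - 3.90 = 2.35.
Higher confidence requires a wider interval.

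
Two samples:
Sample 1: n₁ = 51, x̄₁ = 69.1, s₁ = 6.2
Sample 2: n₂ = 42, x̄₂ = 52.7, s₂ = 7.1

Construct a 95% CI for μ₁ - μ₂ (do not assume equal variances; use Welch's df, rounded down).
(13.62, 19.18)

Difference: x̄₁ - x̄₂ = 16.40
SE = √(s₁²/n₁ + s₂²/n₂) = √(6.2²/51 + 7.1²/42) = 1.3978
df = 82.11 → 82 (Welch–Satterthwaite, rounded down)
t* = 1.989

CI: 16.40 ± 1.989 · 1.3978 = 16.40 ± 2.78 = (13.62, 19.18)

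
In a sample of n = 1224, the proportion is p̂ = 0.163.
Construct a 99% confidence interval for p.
(0.136, 0.190)

Proportion CI:
SE = √(p̂(1-p̂)/n) = √(0.163 · 0.837 / 1224) = 0.01056

z* = 2.576
Margin = z* · SE = 2.576 · 0.01056 = 0.0272

CI: 0.163 ± 0.0272 = (0.136, 0.190)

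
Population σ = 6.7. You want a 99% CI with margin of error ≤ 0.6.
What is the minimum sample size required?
n ≥ 828

For margin E ≤ 0.6:
n ≥ (z* · σ / E)²
n ≥ (2.576 · 6.7 / 0.6)²
n ≥ 827.44

Minimum n = 828 (rounding up)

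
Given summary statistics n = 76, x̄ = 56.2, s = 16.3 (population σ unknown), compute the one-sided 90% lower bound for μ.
μ ≥ 53.78

Lower bound (one-sided):
t* = 1.293 (one-sided for 90%)
Lower bound = x̄ - t* · s/√n = 56.2 - 1.293 · 16.3/√76 = 53.78

We are 90% confident that μ ≥ 53.78.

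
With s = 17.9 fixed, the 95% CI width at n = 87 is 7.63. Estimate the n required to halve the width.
n ≈ 348

CI width ∝ 1/√n
To reduce width by factor 2, need √n to grow by 2 → need 2² = 4 times as many samples.

Current: n = 87, width = 7.63
New: n = 348, width ≈ 3.77

Width reduced by factor of 7.63/3.77 = 2.02.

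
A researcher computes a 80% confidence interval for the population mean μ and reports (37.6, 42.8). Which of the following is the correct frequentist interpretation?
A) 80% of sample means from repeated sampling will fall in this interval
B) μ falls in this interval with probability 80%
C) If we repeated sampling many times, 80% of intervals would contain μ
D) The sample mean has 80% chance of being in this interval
C

A) Wrong — coverage applies to intervals containing μ, not to future x̄ values.
B) Wrong — μ is fixed; the randomness lives in the interval, not in μ.
C) Correct — this is the frequentist long-run coverage interpretation.
D) Wrong — x̄ is observed and sits in the interval by construction.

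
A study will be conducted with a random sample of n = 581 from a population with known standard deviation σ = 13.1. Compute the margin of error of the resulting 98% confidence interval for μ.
Margin of error = 1.26

Margin of error = z* · σ/√n
= 2.326 · 13.1/√581
= 2.326 · 13.1/24.1039
= 1.26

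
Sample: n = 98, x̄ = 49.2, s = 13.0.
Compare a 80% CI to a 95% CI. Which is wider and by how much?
95% CI is wider by 1.82

df = 97
80% CI: t* = 1.290, (47.51, 50.89), width = 2 · t* · s/√n = 3.39
95% CI: t* = 1.985, (46.59, 51.81), width = 2 · t* · s/√n = 5.21

The 95% CI is wider by 5.21 - 3.39 = 1.82.
Higher confidence requires a wider interval.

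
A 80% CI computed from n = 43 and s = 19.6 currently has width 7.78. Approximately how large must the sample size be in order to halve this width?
n ≈ 172

CI width ∝ 1/√n
To reduce width by factor 2, need √n to grow by 2 → need 2² = 4 times as many samples.

Current: n = 43, width = 7.78
New: n = 172, width ≈ 3.85

Width reduced by factor of 7.78/3.85 = 2.02.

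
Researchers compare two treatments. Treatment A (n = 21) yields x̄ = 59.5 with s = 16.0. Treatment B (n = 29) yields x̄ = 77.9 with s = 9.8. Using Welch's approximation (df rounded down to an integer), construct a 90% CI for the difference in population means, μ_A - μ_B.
(-25.08, -11.72)

Difference: x̄₁ - x̄₂ = -18.40
SE = √(s₁²/n₁ + s₂²/n₂) = √(16.0²/21 + 9.8²/29) = 3.9373
df = 30.72 → 30 (Welch–Satterthwaite, rounded down)
t* = 1.697

CI: -18.40 ± 1.697 · 3.9373 = -18.40 ± 6.68 = (-25.08, -11.72)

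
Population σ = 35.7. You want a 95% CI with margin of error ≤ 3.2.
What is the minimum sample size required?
n ≥ 479

For margin E ≤ 3.2:
n ≥ (z* · σ / E)²
n ≥ (1.960 · 35.7 / 3.2)²
n ≥ 478.13

Minimum n = 479 (rounding up)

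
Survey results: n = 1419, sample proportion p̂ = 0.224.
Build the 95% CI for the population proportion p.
(0.202, 0.246)

Proportion CI:
SE = √(p̂(1-p̂)/n) = √(0.224 · 0.776 / 1419) = 0.01107

z* = 1.960
Margin = z* · SE = 1.960 · 0.01107 = 0.0217

CI: 0.224 ± 0.0217 = (0.202, 0.246)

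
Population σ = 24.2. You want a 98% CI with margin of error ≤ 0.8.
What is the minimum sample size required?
n ≥ 4951

For margin E ≤ 0.8:
n ≥ (z* · σ / E)²
n ≥ (2.326 · 24.2 / 0.8)²
n ≥ 4950.74

Minimum n = 4951 (rounding up)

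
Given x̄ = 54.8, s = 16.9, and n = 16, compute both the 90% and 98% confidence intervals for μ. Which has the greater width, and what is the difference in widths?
98% CI is wider by 7.18

df = 15
90% CI: t* = 1.753, (47.39, 62.21), width = 2 · t* · s/√n = 14.81
98% CI: t* = 2.602, (43.81, 65.79), width = 2 · t* · s/√n = 21.99

The 98% CI is wider by 21.99 - 14.81 = 7.18.
Higher confidence requires a wider interval.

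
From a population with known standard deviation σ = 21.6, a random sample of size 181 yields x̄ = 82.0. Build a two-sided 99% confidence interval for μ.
(77.86, 86.14)

z-interval (σ known):
z* = 2.576 for 99% confidence

Margin of error = z* · σ/√n = 2.576 · 21.6/√181 = 4.14

CI: (82.0 - 4.14, 82.0 + 4.14) = (77.86, 86.14)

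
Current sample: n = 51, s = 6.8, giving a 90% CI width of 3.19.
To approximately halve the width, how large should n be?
n ≈ 204

CI width ∝ 1/√n
To reduce width by factor 2, need √n to grow by 2 → need 2² = 4 times as many samples.

Current: n = 51, width = 3.19
New: n = 204, width ≈ 1.57

Width reduced by factor of 3.19/1.57 = 2.03.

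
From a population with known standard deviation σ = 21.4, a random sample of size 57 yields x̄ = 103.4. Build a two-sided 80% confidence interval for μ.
(99.77, 107.03)

z-interval (σ known):
z* = 1.282 for 80% confidence

Margin of error = z* · σ/√n = 1.282 · 21.4/√57 = 3.63

CI: (103.4 - 3.63, 103.4 + 3.63) = (99.77, 107.03)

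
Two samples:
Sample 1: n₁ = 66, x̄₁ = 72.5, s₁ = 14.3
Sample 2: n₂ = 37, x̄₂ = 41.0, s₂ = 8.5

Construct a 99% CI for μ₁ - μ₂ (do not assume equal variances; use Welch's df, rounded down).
(25.60, 37.40)

Difference: x̄₁ - x̄₂ = 31.50
SE = √(s₁²/n₁ + s₂²/n₂) = √(14.3²/66 + 8.5²/37) = 2.2475
df = 100.60 → 100 (Welch–Satterthwaite, rounded down)
t* = 2.626

CI: 31.50 ± 2.626 · 2.2475 = 31.50 ± 5.90 = (25.60, 37.40)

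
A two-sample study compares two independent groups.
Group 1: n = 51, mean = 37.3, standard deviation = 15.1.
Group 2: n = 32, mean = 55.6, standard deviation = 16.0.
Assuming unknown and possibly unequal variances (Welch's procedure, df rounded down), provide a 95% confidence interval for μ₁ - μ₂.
(-25.36, -11.24)

Difference: x̄₁ - x̄₂ = -18.30
SE = √(s₁²/n₁ + s₂²/n₂) = √(15.1²/51 + 16.0²/32) = 3.5314
df = 63.11 → 63 (Welch–Satterthwaite, rounded down)
t* = 1.998

CI: -18.30 ± 1.998 · 3.5314 = -18.30 ± 7.06 = (-25.36, -11.24)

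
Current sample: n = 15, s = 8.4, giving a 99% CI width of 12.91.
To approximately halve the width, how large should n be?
n ≈ 60

CI width ∝ 1/√n
To reduce width by factor 2, need √n to grow by 2 → need 2² = 4 times as many samples.

Current: n = 15, width = 12.91
New: n = 60, width ≈ 5.77

Width reduced by factor of 12.91/5.77 = 2.24.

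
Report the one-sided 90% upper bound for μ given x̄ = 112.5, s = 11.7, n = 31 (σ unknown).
μ ≤ 115.25

Upper bound (one-sided):
t* = 1.310 (one-sided for 90%)
Upper bound = x̄ + t* · s/√n = 112.5 + 1.310 · 11.7/√31 = 115.25

We are 90% confident that μ ≤ 115.25.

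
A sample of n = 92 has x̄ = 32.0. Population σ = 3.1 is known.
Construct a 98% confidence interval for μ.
(31.25, 32.75)

z-interval (σ known):
z* = 2.326 for 98% confidence

Margin of error = z* · σ/√n = 2.326 · 3.1/√92 = 0.75

CI: (32.0 - 0.75, 32.0 + 0.75) = (31.25, 32.75)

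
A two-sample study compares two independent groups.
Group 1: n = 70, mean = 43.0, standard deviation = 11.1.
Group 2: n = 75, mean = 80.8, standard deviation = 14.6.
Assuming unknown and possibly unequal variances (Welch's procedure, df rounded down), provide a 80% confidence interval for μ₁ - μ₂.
(-40.56, -35.04)

Difference: x̄₁ - x̄₂ = -37.80
SE = √(s₁²/n₁ + s₂²/n₂) = √(11.1²/70 + 14.6²/75) = 2.1453
df = 137.49 → 137 (Welch–Satterthwaite, rounded down)
t* = 1.288

CI: -37.80 ± 1.288 · 2.1453 = -37.80 ± 2.76 = (-40.56, -35.04)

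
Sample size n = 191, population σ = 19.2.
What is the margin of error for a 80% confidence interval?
Margin of error = 1.78

Margin of error = z* · σ/√n
= 1.282 · 19.2/√191
= 1.282 · 19.2/13.8203
= 1.78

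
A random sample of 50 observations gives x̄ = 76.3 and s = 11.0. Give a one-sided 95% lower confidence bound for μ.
μ ≥ 73.69

Lower bound (one-sided):
t* = 1.677 (one-sided for 95%)
Lower bound = x̄ - t* · s/√n = 76.3 - 1.677 · 11.0/√50 = 73.69

We are 95% confident that μ ≥ 73.69.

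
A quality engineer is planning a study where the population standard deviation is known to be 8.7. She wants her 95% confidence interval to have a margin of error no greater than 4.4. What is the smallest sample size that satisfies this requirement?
n ≥ 16

For margin E ≤ 4.4:
n ≥ (z* · σ / E)²
n ≥ (1.960 · 8.7 / 4.4)²
n ≥ 15.02

Minimum n = 16 (rounding up)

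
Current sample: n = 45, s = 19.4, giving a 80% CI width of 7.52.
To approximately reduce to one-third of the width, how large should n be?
n ≈ 405

CI width ∝ 1/√n
To reduce width by factor 3, need √n to grow by 3 → need 3² = 9 times as many samples.

Current: n = 45, width = 7.52
New: n = 405, width ≈ 2.48

Width reduced by factor of 7.52/2.48 = 3.03.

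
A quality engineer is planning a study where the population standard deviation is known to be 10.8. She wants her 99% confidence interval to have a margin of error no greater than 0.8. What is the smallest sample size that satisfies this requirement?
n ≥ 1210

For margin E ≤ 0.8:
n ≥ (z* · σ / E)²
n ≥ (2.576 · 10.8 / 0.8)²
n ≥ 1209.37

Minimum n = 1210 (rounding up)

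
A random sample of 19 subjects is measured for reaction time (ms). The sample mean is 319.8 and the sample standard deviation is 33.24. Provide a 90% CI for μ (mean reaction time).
(306.58, 333.02)

t-interval (σ unknown):
df = n - 1 = 18
t* = 1.734 for 90% confidence

Margin of error = t* · s/√n = 1.734 · 33.24/√19 = 13.22

CI: (306.58, 333.02)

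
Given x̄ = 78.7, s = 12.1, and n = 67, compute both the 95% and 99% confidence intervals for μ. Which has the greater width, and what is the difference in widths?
99% CI is wider by 1.94

df = 66
95% CI: t* = 1.997, (75.75, 81.65), width = 2 · t* · s/√n = 5.90
99% CI: t* = 2.652, (74.78, 82.62), width = 2 · t* · s/√n = 7.84

The 99% CI is wider by 7.84 - 5.90 = 1.94.
Higher confidence requires a wider interval.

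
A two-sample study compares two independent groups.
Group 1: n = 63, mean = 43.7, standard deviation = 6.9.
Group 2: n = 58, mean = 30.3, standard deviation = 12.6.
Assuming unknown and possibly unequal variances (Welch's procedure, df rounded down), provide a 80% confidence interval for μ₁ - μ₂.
(10.99, 15.81)

Difference: x̄₁ - x̄₂ = 13.40
SE = √(s₁²/n₁ + s₂²/n₂) = √(6.9²/63 + 12.6²/58) = 1.8689
df = 86.74 → 86 (Welch–Satterthwaite, rounded down)
t* = 1.291

CI: 13.40 ± 1.291 · 1.8689 = 13.40 ± 2.41 = (10.99, 15.81)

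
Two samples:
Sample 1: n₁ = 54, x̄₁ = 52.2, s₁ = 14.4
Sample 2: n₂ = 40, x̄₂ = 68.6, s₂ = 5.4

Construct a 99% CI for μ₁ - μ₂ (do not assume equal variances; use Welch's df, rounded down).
(-22.06, -10.74)

Difference: x̄₁ - x̄₂ = -16.40
SE = √(s₁²/n₁ + s₂²/n₂) = √(14.4²/54 + 5.4²/40) = 2.1375
df = 71.53 → 71 (Welch–Satterthwaite, rounded down)
t* = 2.647

CI: -16.40 ± 2.647 · 2.1375 = -16.40 ± 5.66 = (-22.06, -10.74)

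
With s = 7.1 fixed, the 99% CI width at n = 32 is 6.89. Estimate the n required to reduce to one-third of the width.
n ≈ 288

CI width ∝ 1/√n
To reduce width by factor 3, need √n to grow by 3 → need 3² = 9 times as many samples.

Current: n = 32, width = 6.89
New: n = 288, width ≈ 2.17

Width reduced by factor of 6.89/2.17 = 3.18.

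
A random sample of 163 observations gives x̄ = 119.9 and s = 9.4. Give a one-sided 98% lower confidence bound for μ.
μ ≥ 118.38

Lower bound (one-sided):
t* = 2.070 (one-sided for 98%)
Lower bound = x̄ - t* · s/√n = 119.9 - 2.070 · 9.4/√163 = 118.38

We are 98% confident that μ ≥ 118.38.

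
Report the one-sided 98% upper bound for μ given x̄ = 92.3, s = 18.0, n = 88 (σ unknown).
μ ≤ 96.30

Upper bound (one-sided):
t* = 2.085 (one-sided for 98%)
Upper bound = x̄ + t* · s/√n = 92.3 + 2.085 · 18.0/√88 = 96.30

We are 98% confident that μ ≤ 96.30.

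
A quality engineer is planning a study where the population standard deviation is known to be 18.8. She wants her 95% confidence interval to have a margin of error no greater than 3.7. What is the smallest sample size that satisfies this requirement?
n ≥ 100

For margin E ≤ 3.7:
n ≥ (z* · σ / E)²
n ≥ (1.960 · 18.8 / 3.7)²
n ≥ 99.18

Minimum n = 100 (rounding up)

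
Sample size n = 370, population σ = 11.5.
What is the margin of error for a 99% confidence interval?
Margin of error = 1.54

Margin of error = z* · σ/√n
= 2.576 · 11.5/√370
= 2.576 · 11.5/19.2354
= 1.54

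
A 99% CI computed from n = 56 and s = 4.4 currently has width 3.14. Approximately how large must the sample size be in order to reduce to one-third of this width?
n ≈ 504

CI width ∝ 1/√n
To reduce width by factor 3, need √n to grow by 3 → need 3² = 9 times as many samples.

Current: n = 56, width = 3.14
New: n = 504, width ≈ 1.01

Width reduced by factor of 3.14/1.01 = 3.11.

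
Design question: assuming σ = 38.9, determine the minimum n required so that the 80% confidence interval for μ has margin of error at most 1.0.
n ≥ 2487

For margin E ≤ 1.0:
n ≥ (z* · σ / E)²
n ≥ (1.282 · 38.9 / 1.0)²
n ≥ 2487.00

Minimum n = 2487 (rounding up)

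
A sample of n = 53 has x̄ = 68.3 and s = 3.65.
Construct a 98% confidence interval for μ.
(67.10, 69.50)

t-interval (σ unknown):
df = n - 1 = 52
t* = 2.400 for 98% confidence

Margin of error = t* · s/√n = 2.400 · 3.65/√53 = 1.20

CI: (67.10, 69.50)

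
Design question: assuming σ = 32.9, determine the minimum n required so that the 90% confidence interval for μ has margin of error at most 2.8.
n ≥ 374

For margin E ≤ 2.8:
n ≥ (z* · σ / E)²
n ≥ (1.645 · 32.9 / 2.8)²
n ≥ 373.60

Minimum n = 374 (rounding up)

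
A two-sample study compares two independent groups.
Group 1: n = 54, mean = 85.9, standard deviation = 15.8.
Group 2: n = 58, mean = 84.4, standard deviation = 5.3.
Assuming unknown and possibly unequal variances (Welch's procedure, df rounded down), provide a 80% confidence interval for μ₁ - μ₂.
(-1.43, 4.43)

Difference: x̄₁ - x̄₂ = 1.50
SE = √(s₁²/n₁ + s₂²/n₂) = √(15.8²/54 + 5.3²/58) = 2.2599
df = 64.03 → 64 (Welch–Satterthwaite, rounded down)
t* = 1.295

CI: 1.50 ± 1.295 · 2.2599 = 1.50 ± 2.93 = (-1.43, 4.43)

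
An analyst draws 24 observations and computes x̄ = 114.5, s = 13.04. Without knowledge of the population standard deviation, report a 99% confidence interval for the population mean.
(107.03, 121.97)

t-interval (σ unknown):
df = n - 1 = 23
t* = 2.807 for 99% confidence

Margin of error = t* · s/√n = 2.807 · 13.04/√24 = 7.47

CI: (107.03, 121.97)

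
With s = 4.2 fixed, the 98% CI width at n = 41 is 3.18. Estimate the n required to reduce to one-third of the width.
n ≈ 369

CI width ∝ 1/√n
To reduce width by factor 3, need √n to grow by 3 → need 3² = 9 times as many samples.

Current: n = 41, width = 3.18
New: n = 369, width ≈ 1.02

Width reduced by factor of 3.18/1.02 = 3.12.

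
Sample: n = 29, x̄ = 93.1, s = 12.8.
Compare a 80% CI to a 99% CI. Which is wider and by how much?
99% CI is wider by 6.89

df = 28
80% CI: t* = 1.313, (89.98, 96.22), width = 2 · t* · s/√n = 6.24
99% CI: t* = 2.763, (86.53, 99.67), width = 2 · t* · s/√n = 13.13

The 99% CI is wider by 13.13 - 6.24 = 6.89.
Higher confidence requires a wider interval.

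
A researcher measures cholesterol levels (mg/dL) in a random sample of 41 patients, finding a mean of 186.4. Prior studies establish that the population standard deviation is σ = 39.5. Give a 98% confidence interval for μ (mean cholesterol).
(172.05, 200.75)

z-interval (σ known):
z* = 2.326 for 98% confidence

Margin of error = z* · σ/√n = 2.326 · 39.5/√41 = 14.35

CI: (186.4 - 14.35, 186.4 + 14.35) = (172.05, 200.75)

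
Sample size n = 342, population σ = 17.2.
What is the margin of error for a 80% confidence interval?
Margin of error = 1.19

Margin of error = z* · σ/√n
= 1.282 · 17.2/√342
= 1.282 · 17.2/18.4932
= 1.19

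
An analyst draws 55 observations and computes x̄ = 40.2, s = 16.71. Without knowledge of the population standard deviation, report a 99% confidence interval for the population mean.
(34.18, 46.22)

t-interval (σ unknown):
df = n - 1 = 54
t* = 2.670 for 99% confidence

Margin of error = t* · s/√n = 2.670 · 16.71/√55 = 6.02

CI: (34.18, 46.22)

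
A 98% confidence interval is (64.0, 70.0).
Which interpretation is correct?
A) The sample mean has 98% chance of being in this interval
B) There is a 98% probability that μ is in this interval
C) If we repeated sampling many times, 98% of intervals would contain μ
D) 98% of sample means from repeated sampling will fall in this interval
C

A) Wrong — x̄ is observed and sits in the interval by construction.
B) Wrong — μ is fixed; the randomness lives in the interval, not in μ.
C) Correct — this is the frequentist long-run coverage interpretation.
D) Wrong — coverage applies to intervals containing μ, not to future x̄ values.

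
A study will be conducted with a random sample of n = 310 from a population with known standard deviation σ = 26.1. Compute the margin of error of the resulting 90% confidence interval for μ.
Margin of error = 2.44

Margin of error = z* · σ/√n
= 1.645 · 26.1/√310
= 1.645 · 26.1/17.6068
= 2.44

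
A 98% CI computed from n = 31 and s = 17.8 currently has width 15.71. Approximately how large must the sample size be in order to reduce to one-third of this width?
n ≈ 279

CI width ∝ 1/√n
To reduce width by factor 3, need √n to grow by 3 → need 3² = 9 times as many samples.

Current: n = 31, width = 15.71
New: n = 279, width ≈ 4.99

Width reduced by factor of 15.71/4.99 = 3.15.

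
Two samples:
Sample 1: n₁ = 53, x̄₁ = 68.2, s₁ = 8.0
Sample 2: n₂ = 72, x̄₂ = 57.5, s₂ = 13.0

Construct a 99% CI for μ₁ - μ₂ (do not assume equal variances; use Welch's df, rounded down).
(5.76, 15.64)

Difference: x̄₁ - x̄₂ = 10.70
SE = √(s₁²/n₁ + s₂²/n₂) = √(8.0²/53 + 13.0²/72) = 1.8854
df = 119.62 → 119 (Welch–Satterthwaite, rounded down)
t* = 2.618

CI: 10.70 ± 2.618 · 1.8854 = 10.70 ± 4.94 = (5.76, 15.64)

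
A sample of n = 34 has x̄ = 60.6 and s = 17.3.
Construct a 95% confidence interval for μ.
(54.56, 66.64)

t-interval (σ unknown):
df = n - 1 = 33
t* = 2.035 for 95% confidence

Margin of error = t* · s/√n = 2.035 · 17.3/√34 = 6.04

CI: (54.56, 66.64)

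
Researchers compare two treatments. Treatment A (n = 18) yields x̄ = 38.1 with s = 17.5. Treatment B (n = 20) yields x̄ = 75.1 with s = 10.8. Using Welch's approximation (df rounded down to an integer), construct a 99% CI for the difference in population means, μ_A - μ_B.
(-50.24, -23.76)

Difference: x̄₁ - x̄₂ = -37.00
SE = √(s₁²/n₁ + s₂²/n₂) = √(17.5²/18 + 10.8²/20) = 4.7797
df = 27.74 → 27 (Welch–Satterthwaite, rounded down)
t* = 2.771

CI: -37.00 ± 2.771 · 4.7797 = -37.00 ± 13.24 = (-50.24, -23.76)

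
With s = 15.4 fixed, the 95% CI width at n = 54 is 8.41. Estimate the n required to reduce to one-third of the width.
n ≈ 486

CI width ∝ 1/√n
To reduce width by factor 3, need √n to grow by 3 → need 3² = 9 times as many samples.

Current: n = 54, width = 8.41
New: n = 486, width ≈ 2.75

Width reduced by factor of 8.41/2.75 = 3.06.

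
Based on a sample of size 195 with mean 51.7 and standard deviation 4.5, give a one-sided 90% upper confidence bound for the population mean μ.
μ ≤ 52.11

Upper bound (one-sided):
t* = 1.286 (one-sided for 90%)
Upper bound = x̄ + t* · s/√n = 51.7 + 1.286 · 4.5/√195 = 52.11

We are 90% confident that μ ≤ 52.11.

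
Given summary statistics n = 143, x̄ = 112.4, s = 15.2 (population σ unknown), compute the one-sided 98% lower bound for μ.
μ ≥ 109.77

Lower bound (one-sided):
t* = 2.073 (one-sided for 98%)
Lower bound = x̄ - t* · s/√n = 112.4 - 2.073 · 15.2/√143 = 109.77

We are 98% confident that μ ≥ 109.77.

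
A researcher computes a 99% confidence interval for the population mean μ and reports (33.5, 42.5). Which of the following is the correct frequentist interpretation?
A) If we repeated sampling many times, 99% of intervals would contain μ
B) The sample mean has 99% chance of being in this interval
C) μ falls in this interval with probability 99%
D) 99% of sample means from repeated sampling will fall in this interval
A

A) Correct — this is the frequentist long-run coverage interpretation.
B) Wrong — x̄ is observed and sits in the interval by construction.
C) Wrong — μ is fixed; the randomness lives in the interval, not in μ.
D) Wrong — coverage applies to intervals containing μ, not to future x̄ values.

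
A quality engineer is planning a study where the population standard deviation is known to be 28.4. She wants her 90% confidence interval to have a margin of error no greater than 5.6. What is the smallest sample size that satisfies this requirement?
n ≥ 70

For margin E ≤ 5.6:
n ≥ (z* · σ / E)²
n ≥ (1.645 · 28.4 / 5.6)²
n ≥ 69.60

Minimum n = 70 (rounding up)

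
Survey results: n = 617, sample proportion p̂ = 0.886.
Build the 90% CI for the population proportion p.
(0.865, 0.907)

Proportion CI:
SE = √(p̂(1-p̂)/n) = √(0.886 · 0.114 / 617) = 0.01279

z* = 1.645
Margin = z* · SE = 1.645 · 0.01279 = 0.0210

CI: 0.886 ± 0.0210 = (0.865, 0.907)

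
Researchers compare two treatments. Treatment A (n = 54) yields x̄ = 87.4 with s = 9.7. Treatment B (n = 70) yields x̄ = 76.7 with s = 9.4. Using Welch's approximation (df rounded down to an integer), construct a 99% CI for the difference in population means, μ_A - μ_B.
(6.16, 15.24)

Difference: x̄₁ - x̄₂ = 10.70
SE = √(s₁²/n₁ + s₂²/n₂) = √(9.7²/54 + 9.4²/70) = 1.7334
df = 112.33 → 112 (Welch–Satterthwaite, rounded down)
t* = 2.620

CI: 10.70 ± 2.620 · 1.7334 = 10.70 ± 4.54 = (6.16, 15.24)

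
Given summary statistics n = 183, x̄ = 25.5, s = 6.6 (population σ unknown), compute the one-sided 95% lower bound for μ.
μ ≥ 24.69

Lower bound (one-sided):
t* = 1.653 (one-sided for 95%)
Lower bound = x̄ - t* · s/√n = 25.5 - 1.653 · 6.6/√183 = 24.69

We are 95% confident that μ ≥ 24.69.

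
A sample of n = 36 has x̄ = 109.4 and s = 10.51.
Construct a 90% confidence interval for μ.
(106.44, 112.36)

t-interval (σ unknown):
df = n - 1 = 35
t* = 1.690 for 90% confidence

Margin of error = t* · s/√n = 1.690 · 10.51/√36 = 2.96

CI: (106.44, 112.36)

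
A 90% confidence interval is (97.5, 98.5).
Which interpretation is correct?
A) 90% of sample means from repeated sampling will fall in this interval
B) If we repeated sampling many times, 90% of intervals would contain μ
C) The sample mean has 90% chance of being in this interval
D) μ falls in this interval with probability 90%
B

A) Wrong — coverage applies to intervals containing μ, not to future x̄ values.
B) Correct — this is the frequentist long-run coverage interpretation.
C) Wrong — x̄ is observed and sits in the interval by construction.
D) Wrong — μ is fixed; the randomness lives in the interval, not in μ.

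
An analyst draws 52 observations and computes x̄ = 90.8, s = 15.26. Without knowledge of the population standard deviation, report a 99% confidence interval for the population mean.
(85.14, 96.46)

t-interval (σ unknown):
df = n - 1 = 51
t* = 2.676 for 99% confidence

Margin of error = t* · s/√n = 2.676 · 15.26/√52 = 5.66

CI: (85.14, 96.46)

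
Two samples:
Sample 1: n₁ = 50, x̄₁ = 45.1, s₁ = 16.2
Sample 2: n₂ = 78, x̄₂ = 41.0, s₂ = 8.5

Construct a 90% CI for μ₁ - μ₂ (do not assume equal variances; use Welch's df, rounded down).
(-0.04, 8.24)

Difference: x̄₁ - x̄₂ = 4.10
SE = √(s₁²/n₁ + s₂²/n₂) = √(16.2²/50 + 8.5²/78) = 2.4850
df = 66.50 → 66 (Welch–Satterthwaite, rounded down)
t* = 1.668

CI: 4.10 ± 1.668 · 2.4850 = 4.10 ± 4.14 = (-0.04, 8.24)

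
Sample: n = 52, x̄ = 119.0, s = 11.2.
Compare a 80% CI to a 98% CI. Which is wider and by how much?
98% CI is wider by 3.43

df = 51
80% CI: t* = 1.298, (116.98, 121.02), width = 2 · t* · s/√n = 4.03
98% CI: t* = 2.402, (115.27, 122.73), width = 2 · t* · s/√n = 7.46

The 98% CI is wider by 7.46 - 4.03 = 3.43.
Higher confidence requires a wider interval.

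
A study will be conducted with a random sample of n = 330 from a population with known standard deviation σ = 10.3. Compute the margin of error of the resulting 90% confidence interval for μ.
Margin of error = 0.93

Margin of error = z* · σ/√n
= 1.645 · 10.3/√330
= 1.645 · 10.3/18.1659
= 0.93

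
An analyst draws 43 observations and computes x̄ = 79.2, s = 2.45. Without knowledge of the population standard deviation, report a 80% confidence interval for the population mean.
(78.71, 79.69)

t-interval (σ unknown):
df = n - 1 = 42
t* = 1.302 for 80% confidence

Margin of error = t* · s/√n = 1.302 · 2.45/√43 = 0.49

CI: (78.71, 79.69)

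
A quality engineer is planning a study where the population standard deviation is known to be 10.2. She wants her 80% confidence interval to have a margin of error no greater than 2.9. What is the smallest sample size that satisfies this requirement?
n ≥ 21

For margin E ≤ 2.9:
n ≥ (z* · σ / E)²
n ≥ (1.282 · 10.2 / 2.9)²
n ≥ 20.33

Minimum n = 21 (rounding up)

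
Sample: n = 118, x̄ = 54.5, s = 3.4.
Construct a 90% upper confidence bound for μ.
μ ≤ 54.90

Upper bound (one-sided):
t* = 1.289 (one-sided for 90%)
Upper bound = x̄ + t* · s/√n = 54.5 + 1.289 · 3.4/√118 = 54.90

We are 90% confident that μ ≤ 54.90.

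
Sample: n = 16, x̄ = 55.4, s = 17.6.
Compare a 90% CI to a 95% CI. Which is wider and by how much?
95% CI is wider by 3.32

df = 15
90% CI: t* = 1.753, (47.69, 63.11), width = 2 · t* · s/√n = 15.43
95% CI: t* = 2.131, (46.02, 64.78), width = 2 · t* · s/√n = 18.75

The 95% CI is wider by 18.75 - 15.43 = 3.32.
Higher confidence requires a wider interval.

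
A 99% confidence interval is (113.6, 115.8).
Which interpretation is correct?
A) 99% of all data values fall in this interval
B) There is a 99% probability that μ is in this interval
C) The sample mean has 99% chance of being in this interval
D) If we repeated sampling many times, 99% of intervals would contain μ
D

A) Wrong — a CI is about the parameter μ, not individual data values.
B) Wrong — μ is fixed; the randomness lives in the interval, not in μ.
C) Wrong — x̄ is observed and sits in the interval by construction.
D) Correct — this is the frequentist long-run coverage interpretation.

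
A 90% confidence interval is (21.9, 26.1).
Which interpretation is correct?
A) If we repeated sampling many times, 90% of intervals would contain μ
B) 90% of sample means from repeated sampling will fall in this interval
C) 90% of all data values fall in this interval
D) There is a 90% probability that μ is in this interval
A

A) Correct — this is the frequentist long-run coverage interpretation.
B) Wrong — coverage applies to intervals containing μ, not to future x̄ values.
C) Wrong — a CI is about the parameter μ, not individual data values.
D) Wrong — μ is fixed; the randomness lives in the interval, not in μ.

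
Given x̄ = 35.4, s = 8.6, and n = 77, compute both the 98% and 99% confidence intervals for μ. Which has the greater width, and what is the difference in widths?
99% CI is wider by 0.52

df = 76
98% CI: t* = 2.376, (33.07, 37.73), width = 2 · t* · s/√n = 4.66
99% CI: t* = 2.642, (32.81, 37.99), width = 2 · t* · s/√n = 5.18

The 99% CI is wider by 5.18 - 4.66 = 0.52.
Higher confidence requires a wider interval.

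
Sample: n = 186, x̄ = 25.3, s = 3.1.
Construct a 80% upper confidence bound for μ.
μ ≤ 25.49

Upper bound (one-sided):
t* = 0.844 (one-sided for 80%)
Upper bound = x̄ + t* · s/√n = 25.3 + 0.844 · 3.1/√186 = 25.49

We are 80% confident that μ ≤ 25.49.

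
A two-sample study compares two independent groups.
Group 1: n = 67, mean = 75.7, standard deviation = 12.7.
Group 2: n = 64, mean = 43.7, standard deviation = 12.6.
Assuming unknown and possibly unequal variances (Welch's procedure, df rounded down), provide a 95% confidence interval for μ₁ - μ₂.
(27.62, 36.38)

Difference: x̄₁ - x̄₂ = 32.00
SE = √(s₁²/n₁ + s₂²/n₂) = √(12.7²/67 + 12.6²/64) = 2.2109
df = 128.81 → 128 (Welch–Satterthwaite, rounded down)
t* = 1.979

CI: 32.00 ± 1.979 · 2.2109 = 32.00 ± 4.38 = (27.62, 36.38)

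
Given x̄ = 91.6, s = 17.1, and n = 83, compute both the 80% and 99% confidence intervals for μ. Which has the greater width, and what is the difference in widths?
99% CI is wider by 5.05

df = 82
80% CI: t* = 1.292, (89.17, 94.03), width = 2 · t* · s/√n = 4.85
99% CI: t* = 2.637, (86.65, 96.55), width = 2 · t* · s/√n = 9.90

The 99% CI is wider by 9.90 - 4.85 = 5.05.
Higher confidence requires a wider interval.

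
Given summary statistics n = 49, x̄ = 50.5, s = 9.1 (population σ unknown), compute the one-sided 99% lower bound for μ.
μ ≥ 47.37

Lower bound (one-sided):
t* = 2.407 (one-sided for 99%)
Lower bound = x̄ - t* · s/√n = 50.5 - 2.407 · 9.1/√49 = 47.37

We are 99% confident that μ ≥ 47.37.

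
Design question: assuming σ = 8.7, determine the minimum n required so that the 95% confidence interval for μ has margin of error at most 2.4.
n ≥ 51

For margin E ≤ 2.4:
n ≥ (z* · σ / E)²
n ≥ (1.960 · 8.7 / 2.4)²
n ≥ 50.48

Minimum n = 51 (rounding up)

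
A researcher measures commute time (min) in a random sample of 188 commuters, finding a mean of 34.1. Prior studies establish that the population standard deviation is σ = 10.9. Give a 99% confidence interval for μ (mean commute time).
(32.05, 36.15)

z-interval (σ known):
z* = 2.576 for 99% confidence

Margin of error = z* · σ/√n = 2.576 · 10.9/√188 = 2.05

CI: (34.1 - 2.05, 34.1 + 2.05) = (32.05, 36.15)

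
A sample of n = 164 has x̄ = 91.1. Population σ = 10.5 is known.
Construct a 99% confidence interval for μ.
(88.99, 93.21)

z-interval (σ known):
z* = 2.576 for 99% confidence

Margin of error = z* · σ/√n = 2.576 · 10.5/√164 = 2.11

CI: (91.1 - 2.11, 91.1 + 2.11) = (88.99, 93.21)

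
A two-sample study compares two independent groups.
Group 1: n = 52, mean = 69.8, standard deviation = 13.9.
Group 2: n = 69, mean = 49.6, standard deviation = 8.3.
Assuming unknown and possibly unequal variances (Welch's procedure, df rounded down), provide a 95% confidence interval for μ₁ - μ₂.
(15.88, 24.52)

Difference: x̄₁ - x̄₂ = 20.20
SE = √(s₁²/n₁ + s₂²/n₂) = √(13.9²/52 + 8.3²/69) = 2.1712
df = 77.87 → 77 (Welch–Satterthwaite, rounded down)
t* = 1.991

CI: 20.20 ± 1.991 · 2.1712 = 20.20 ± 4.32 = (15.88, 24.52)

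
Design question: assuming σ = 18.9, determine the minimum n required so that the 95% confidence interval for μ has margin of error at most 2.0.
n ≥ 344

For margin E ≤ 2.0:
n ≥ (z* · σ / E)²
n ≥ (1.960 · 18.9 / 2.0)²
n ≥ 343.06

Minimum n = 344 (rounding up)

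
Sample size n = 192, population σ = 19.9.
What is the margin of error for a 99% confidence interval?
Margin of error = 3.70

Margin of error = z* · σ/√n
= 2.576 · 19.9/√192
= 2.576 · 19.9/13.8564
= 3.70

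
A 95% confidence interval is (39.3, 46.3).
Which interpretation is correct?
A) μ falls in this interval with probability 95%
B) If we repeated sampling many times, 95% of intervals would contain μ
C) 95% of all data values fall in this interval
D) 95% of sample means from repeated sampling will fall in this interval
B

A) Wrong — μ is fixed; the randomness lives in the interval, not in μ.
B) Correct — this is the frequentist long-run coverage interpretation.
C) Wrong — a CI is about the parameter μ, not individual data values.
D) Wrong — coverage applies to intervals containing μ, not to future x̄ values.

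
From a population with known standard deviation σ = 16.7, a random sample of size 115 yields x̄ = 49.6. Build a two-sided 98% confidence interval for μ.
(45.98, 53.22)

z-interval (σ known):
z* = 2.326 for 98% confidence

Margin of error = z* · σ/√n = 2.326 · 16.7/√115 = 3.62

CI: (49.6 - 3.62, 49.6 + 3.62) = (45.98, 53.22)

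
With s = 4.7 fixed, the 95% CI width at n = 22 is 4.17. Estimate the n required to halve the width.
n ≈ 88

CI width ∝ 1/√n
To reduce width by factor 2, need √n to grow by 2 → need 2² = 4 times as many samples.

Current: n = 22, width = 4.17
New: n = 88, width ≈ 1.99

Width reduced by factor of 4.17/1.99 = 2.10.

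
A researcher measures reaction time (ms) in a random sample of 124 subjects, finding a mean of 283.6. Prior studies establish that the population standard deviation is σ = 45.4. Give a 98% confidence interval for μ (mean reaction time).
(274.12, 293.08)

z-interval (σ known):
z* = 2.326 for 98% confidence

Margin of error = z* · σ/√n = 2.326 · 45.4/√124 = 9.48

CI: (283.6 - 9.48, 283.6 + 9.48) = (274.12, 293.08)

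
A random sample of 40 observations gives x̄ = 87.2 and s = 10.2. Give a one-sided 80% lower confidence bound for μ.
μ ≥ 85.83

Lower bound (one-sided):
t* = 0.851 (one-sided for 80%)
Lower bound = x̄ - t* · s/√n = 87.2 - 0.851 · 10.2/√40 = 85.83

We are 80% confident that μ ≥ 85.83.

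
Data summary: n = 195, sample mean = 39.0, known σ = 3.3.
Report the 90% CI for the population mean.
(38.61, 39.39)

z-interval (σ known):
z* = 1.645 for 90% confidence

Margin of error = z* · σ/√n = 1.645 · 3.3/√195 = 0.39

CI: (39.0 - 0.39, 39.0 + 0.39) = (38.61, 39.39)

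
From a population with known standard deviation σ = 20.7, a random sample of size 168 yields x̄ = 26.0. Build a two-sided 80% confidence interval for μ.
(23.95, 28.05)

z-interval (σ known):
z* = 1.282 for 80% confidence

Margin of error = z* · σ/√n = 1.282 · 20.7/√168 = 2.05

CI: (26.0 - 2.05, 26.0 + 2.05) = (23.95, 28.05)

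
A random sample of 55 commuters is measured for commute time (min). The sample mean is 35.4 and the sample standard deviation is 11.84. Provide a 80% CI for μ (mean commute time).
(33.33, 37.47)

t-interval (σ unknown):
df = n - 1 = 54
t* = 1.297 for 80% confidence

Margin of error = t* · s/√n = 1.297 · 11.84/√55 = 2.07

CI: (33.33, 37.47)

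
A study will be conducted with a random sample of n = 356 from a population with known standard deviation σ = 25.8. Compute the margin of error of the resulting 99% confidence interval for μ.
Margin of error = 3.52

Margin of error = z* · σ/√n
= 2.576 · 25.8/√356
= 2.576 · 25.8/18.8680
= 3.52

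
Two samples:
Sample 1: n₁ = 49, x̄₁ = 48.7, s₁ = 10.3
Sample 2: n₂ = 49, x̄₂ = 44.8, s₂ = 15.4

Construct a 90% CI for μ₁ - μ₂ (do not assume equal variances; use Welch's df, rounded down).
(-0.50, 8.30)

Difference: x̄₁ - x̄₂ = 3.90
SE = √(s₁²/n₁ + s₂²/n₂) = √(10.3²/49 + 15.4²/49) = 2.6467
df = 83.78 → 83 (Welch–Satterthwaite, rounded down)
t* = 1.663

CI: 3.90 ± 1.663 · 2.6467 = 3.90 ± 4.40 = (-0.50, 8.30)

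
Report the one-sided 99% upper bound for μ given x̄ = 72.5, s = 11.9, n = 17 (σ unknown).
μ ≤ 79.95

Upper bound (one-sided):
t* = 2.583 (one-sided for 99%)
Upper bound = x̄ + t* · s/√n = 72.5 + 2.583 · 11.9/√17 = 79.95

We are 99% confident that μ ≤ 79.95.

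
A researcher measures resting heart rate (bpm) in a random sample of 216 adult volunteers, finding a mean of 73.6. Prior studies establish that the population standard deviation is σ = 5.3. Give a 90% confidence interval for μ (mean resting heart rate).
(73.01, 74.19)

z-interval (σ known):
z* = 1.645 for 90% confidence

Margin of error = z* · σ/√n = 1.645 · 5.3/√216 = 0.59

CI: (73.6 - 0.59, 73.6 + 0.59) = (73.01, 74.19)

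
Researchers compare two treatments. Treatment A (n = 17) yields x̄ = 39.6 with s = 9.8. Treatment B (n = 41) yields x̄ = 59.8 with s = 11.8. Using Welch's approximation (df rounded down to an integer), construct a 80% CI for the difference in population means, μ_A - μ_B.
(-24.13, -16.27)

Difference: x̄₁ - x̄₂ = -20.20
SE = √(s₁²/n₁ + s₂²/n₂) = √(9.8²/17 + 11.8²/41) = 3.0076
df = 35.84 → 35 (Welch–Satterthwaite, rounded down)
t* = 1.306

CI: -20.20 ± 1.306 · 3.0076 = -20.20 ± 3.93 = (-24.13, -16.27)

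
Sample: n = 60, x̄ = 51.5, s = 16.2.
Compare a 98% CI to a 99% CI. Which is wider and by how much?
99% CI is wider by 1.13

df = 59
98% CI: t* = 2.391, (46.50, 56.50), width = 2 · t* · s/√n = 10.00
99% CI: t* = 2.662, (45.93, 57.07), width = 2 · t* · s/√n = 11.13

The 99% CI is wider by 11.13 - 10.00 = 1.13.
Higher confidence requires a wider interval.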